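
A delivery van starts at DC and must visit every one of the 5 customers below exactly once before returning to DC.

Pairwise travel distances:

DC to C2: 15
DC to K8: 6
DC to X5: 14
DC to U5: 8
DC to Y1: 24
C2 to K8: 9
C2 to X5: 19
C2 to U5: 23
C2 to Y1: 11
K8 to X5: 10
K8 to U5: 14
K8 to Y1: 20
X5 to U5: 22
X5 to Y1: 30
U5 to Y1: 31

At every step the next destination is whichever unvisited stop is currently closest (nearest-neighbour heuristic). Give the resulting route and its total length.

At DC the remaining stops are K8 6, U5 8, X5 14, C2 15, Y1 24; go to K8.
At K8 the remaining stops are C2 9, X5 10, U5 14, Y1 20; go to C2.
At C2 the remaining stops are Y1 11, X5 19, U5 23; go to Y1.
At Y1 the remaining stops are X5 30, U5 31; go to X5.
At X5 the remaining stops are U5 22; go to U5.
Return U5→DC: 8.
Total = 6 + 9 + 11 + 30 + 22 + 8 = 86.

86 along DC → K8 → C2 → Y1 → X5 → U5 → DC.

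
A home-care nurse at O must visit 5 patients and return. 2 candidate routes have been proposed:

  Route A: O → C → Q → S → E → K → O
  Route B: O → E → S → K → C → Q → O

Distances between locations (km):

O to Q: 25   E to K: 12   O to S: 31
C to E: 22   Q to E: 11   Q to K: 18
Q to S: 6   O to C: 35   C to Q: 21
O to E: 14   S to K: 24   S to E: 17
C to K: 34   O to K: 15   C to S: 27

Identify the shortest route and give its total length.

Shortest is Route A, total 106 km.

Route A: 35 + 21 + 6 + 17 + 12 + 15 = 106
Route B: 14 + 17 + 24 + 34 + 21 + 25 = 135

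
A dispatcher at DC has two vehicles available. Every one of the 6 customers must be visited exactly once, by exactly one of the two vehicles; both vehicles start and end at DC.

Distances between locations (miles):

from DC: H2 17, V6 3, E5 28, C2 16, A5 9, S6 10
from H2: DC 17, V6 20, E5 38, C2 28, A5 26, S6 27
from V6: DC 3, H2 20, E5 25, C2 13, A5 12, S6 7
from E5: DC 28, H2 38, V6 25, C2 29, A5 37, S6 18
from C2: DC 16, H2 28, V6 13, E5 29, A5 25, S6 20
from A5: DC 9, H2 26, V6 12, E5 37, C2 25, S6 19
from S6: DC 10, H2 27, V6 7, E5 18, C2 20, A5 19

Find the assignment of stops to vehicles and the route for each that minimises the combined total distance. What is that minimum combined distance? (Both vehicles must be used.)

There are 2^5 − 1 = 31 ways to divide the 6 stops into two non-empty groups. For each, the best each vehicle can do is its own shortest tour through its group:
  {H2} + {V6, E5, C2, A5, S6}: 34 + 91 = 125
  {V6} + {H2, E5, C2, A5, S6}: 6 + 120 = 126
  {H2, V6} + {E5, C2, A5, S6}: 40 + 91 = 131
  {E5} + {H2, V6, C2, A5, S6}: 56 + 93 = 149
  {H2, E5} + {V6, C2, A5, S6}: 83 + 64 = 147
  {V6, E5} + {H2, C2, A5, S6}: 56 + 93 = 149
  … (31 splits in total)
  {A5} + {H2, V6, E5, C2, S6}: 18 + 102 = 120  ← best
Best: vehicle 1 DC → A5 → DC = 18; vehicle 2 DC → H2 → C2 → E5 → S6 → V6 → DC = 102; combined 120.

Minimum combined distance: 120 miles.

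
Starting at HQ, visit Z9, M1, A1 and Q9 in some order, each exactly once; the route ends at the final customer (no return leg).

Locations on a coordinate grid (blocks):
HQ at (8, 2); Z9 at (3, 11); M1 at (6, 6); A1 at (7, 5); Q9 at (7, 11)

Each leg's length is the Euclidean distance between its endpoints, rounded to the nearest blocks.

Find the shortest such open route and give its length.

There are 4! = 24 possible orderings.
HQ→Z9→M1→A1→Q9: 10+6+1+6 = 23
HQ→Z9→M1→Q9→A1: 10+6+5+6 = 27
HQ→Z9→A1→M1→Q9: 10+7+1+5 = 23
HQ→Z9→A1→Q9→M1: 10+7+6+5 = 28
HQ→Z9→Q9→M1→A1: 10+4+5+1 = 20
HQ→Z9→Q9→A1→M1: 10+4+6+1 = 21
HQ→M1→Z9→A1→Q9: 4+6+7+6 = 23
HQ→M1→Z9→Q9→A1: 4+6+4+6 = 20
HQ→M1→A1→Z9→Q9: 4+1+7+4 = 16
HQ→M1→A1→Q9→Z9: 4+1+6+4 = 15
HQ→M1→Q9→Z9→A1: 4+5+4+7 = 20
HQ→M1→Q9→A1→Z9: 4+5+6+7 = 22
HQ→A1→Z9→M1→Q9: 3+7+6+5 = 21
HQ→A1→Z9→Q9→M1: 3+7+4+5 = 19
… (10 more)
HQ→A1→M1→Q9→Z9: 3+1+5+4 = 13  ← best
The minimum is 13.
One shortest path: HQ → A1 → M1 → Q9 → Z9.

13 blocks — the minimum one-way total.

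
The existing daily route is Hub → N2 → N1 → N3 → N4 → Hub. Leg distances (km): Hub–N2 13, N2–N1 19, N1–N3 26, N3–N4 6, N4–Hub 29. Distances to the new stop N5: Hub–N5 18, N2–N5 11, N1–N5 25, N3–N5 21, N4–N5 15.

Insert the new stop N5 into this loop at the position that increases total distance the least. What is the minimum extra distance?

Minimum extra distance: 4 km, inserting N5 between N4 and Hub.

Insertion cost between consecutive stops i–j is d(i,N5) + d(N5,j) − d(i,j):
  between Hub and N2: 18 + 11 − 13 = 16
  between N2 and N1: 11 + 25 − 19 = 17
  between N1 and N3: 25 + 21 − 26 = 20
  between N3 and N4: 21 + 15 − 6 = 30
  between N4 and Hub: 15 + 18 − 29 = 4
Cheapest insertion is between N4 and Hub, adding 4.
New total = 93 + 4 = 97.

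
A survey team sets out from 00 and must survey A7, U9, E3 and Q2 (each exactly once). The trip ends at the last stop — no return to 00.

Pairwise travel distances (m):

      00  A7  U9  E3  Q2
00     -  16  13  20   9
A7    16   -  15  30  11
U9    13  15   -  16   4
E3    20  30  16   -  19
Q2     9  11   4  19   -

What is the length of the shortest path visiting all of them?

There are 4! = 24 possible orderings.
00 - A7 - U9 - E3 - Q2: 16+15+16+19 = 66
00 - A7 - U9 - Q2 - E3: 16+15+4+19 = 54
00 - A7 - E3 - U9 - Q2: 16+30+16+4 = 66
00 - A7 - E3 - Q2 - U9: 16+30+19+4 = 69
00 - A7 - Q2 - U9 - E3: 16+11+4+16 = 47
00 - A7 - Q2 - E3 - U9: 16+11+19+16 = 62
00 - U9 - A7 - E3 - Q2: 13+15+30+19 = 77
00 - U9 - A7 - Q2 - E3: 13+15+11+19 = 58
00 - U9 - E3 - A7 - Q2: 13+16+30+11 = 70
00 - U9 - E3 - Q2 - A7: 13+16+19+11 = 59
00 - U9 - Q2 - A7 - E3: 13+4+11+30 = 58
00 - U9 - Q2 - E3 - A7: 13+4+19+30 = 66
00 - E3 - A7 - U9 - Q2: 20+30+15+4 = 69
00 - E3 - A7 - Q2 - U9: 20+30+11+4 = 65
… (10 more)
The minimum is 47.
One shortest path: 00 → A7 → Q2 → U9 → E3.

Minimum one-way distance = 47 m.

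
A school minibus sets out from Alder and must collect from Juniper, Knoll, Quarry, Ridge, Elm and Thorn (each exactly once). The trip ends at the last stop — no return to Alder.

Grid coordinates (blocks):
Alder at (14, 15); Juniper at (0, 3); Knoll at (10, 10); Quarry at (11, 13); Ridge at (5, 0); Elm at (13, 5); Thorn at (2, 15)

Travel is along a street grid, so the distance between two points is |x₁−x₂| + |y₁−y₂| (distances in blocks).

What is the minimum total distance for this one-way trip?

52 blocks — the minimum one-way total.

There are 6! = 720 possible orderings.
Alder→Juniper→Knoll→Quarry→Ridge→Elm→Thorn: 26+17+4+19+13+21 = 100
Alder→Juniper→Knoll→Quarry→Ridge→Thorn→Elm: 26+17+4+19+18+21 = 105
Alder→Juniper→Knoll→Quarry→Elm→Ridge→Thorn: 26+17+4+10+13+18 = 88
Alder→Juniper→Knoll→Quarry→Elm→Thorn→Ridge: 26+17+4+10+21+18 = 96
Alder→Juniper→Knoll→Quarry→Thorn→Ridge→Elm: 26+17+4+11+18+13 = 89
Alder→Juniper→Knoll→Quarry→Thorn→Elm→Ridge: 26+17+4+11+21+13 = 92
Alder→Juniper→Knoll→Ridge→Quarry→Elm→Thorn: 26+17+15+19+10+21 = 108
Alder→Juniper→Knoll→Ridge→Quarry→Thorn→Elm: 26+17+15+19+11+21 = 109
… (712 more)
Alder→Quarry→Knoll→Elm→Ridge→Juniper→Thorn: 5+4+8+13+8+14 = 52  ← best
The minimum is 52.
One shortest path: Alder → Quarry → Knoll → Elm → Ridge → Juniper → Thorn.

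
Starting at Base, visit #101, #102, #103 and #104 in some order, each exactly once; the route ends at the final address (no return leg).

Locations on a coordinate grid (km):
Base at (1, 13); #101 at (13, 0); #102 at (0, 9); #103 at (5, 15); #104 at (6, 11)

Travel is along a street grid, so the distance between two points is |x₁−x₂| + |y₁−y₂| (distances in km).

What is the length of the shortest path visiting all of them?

There are 4! = 24 possible orderings.
Base→#101→#102→#103→#104: 25+22+11+5 = 63
Base→#101→#102→#104→#103: 25+22+8+5 = 60
Base→#101→#103→#102→#104: 25+23+11+8 = 67
Base→#101→#103→#104→#102: 25+23+5+8 = 61
Base→#101→#104→#102→#103: 25+18+8+11 = 62
Base→#101→#104→#103→#102: 25+18+5+11 = 59
Base→#102→#101→#103→#104: 5+22+23+5 = 55
Base→#102→#101→#104→#103: 5+22+18+5 = 50
Base→#102→#103→#101→#104: 5+11+23+18 = 57
Base→#102→#103→#104→#101: 5+11+5+18 = 39
Base→#102→#104→#101→#103: 5+8+18+23 = 54
Base→#102→#104→#103→#101: 5+8+5+23 = 41
Base→#103→#101→#102→#104: 6+23+22+8 = 59
Base→#103→#101→#104→#102: 6+23+18+8 = 55
… (10 more)
The minimum is 39.
One shortest path: Base → #102 → #103 → #104 → #101.

Minimum one-way distance = 39 km.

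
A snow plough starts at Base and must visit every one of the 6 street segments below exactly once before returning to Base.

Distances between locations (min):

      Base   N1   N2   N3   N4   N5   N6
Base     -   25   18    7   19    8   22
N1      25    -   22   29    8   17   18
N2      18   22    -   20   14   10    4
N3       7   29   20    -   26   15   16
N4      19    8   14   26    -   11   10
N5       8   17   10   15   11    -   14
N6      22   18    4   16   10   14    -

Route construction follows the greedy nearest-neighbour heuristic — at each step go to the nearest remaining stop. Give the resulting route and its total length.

At Base the remaining stops are N3 7, N5 8, N2 18, N4 19, N6 22, N1 25; go to N3.
At N3 the remaining stops are N5 15, N6 16, N2 20, N4 26, N1 29; go to N5.
At N5 the remaining stops are N2 10, N4 11, N6 14, N1 17; go to N2.
At N2 the remaining stops are N6 4, N4 14, N1 22; go to N6.
At N6 the remaining stops are N4 10, N1 18; go to N4.
At N4 the remaining stops are N1 8; go to N1.
Return N1→Base: 25.
Total = 7 + 15 + 10 + 4 + 10 + 8 + 25 = 79.

Total distance 79 min via the nearest-neighbour route Base → N3 → N5 → N2 → N6 → N4 → N1 → Base.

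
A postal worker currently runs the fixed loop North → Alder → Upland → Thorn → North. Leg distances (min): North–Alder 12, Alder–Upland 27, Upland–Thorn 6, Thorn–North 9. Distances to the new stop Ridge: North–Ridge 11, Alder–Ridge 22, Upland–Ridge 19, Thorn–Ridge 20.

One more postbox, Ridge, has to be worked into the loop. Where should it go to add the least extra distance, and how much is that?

Adding 14 min by placing Ridge on the Alder–Upland leg.

Insertion cost between consecutive stops i–j is d(i,Ridge) + d(Ridge,j) − d(i,j):
  between North and Alder: 11 + 22 − 12 = 21
  between Alder and Upland: 22 + 19 − 27 = 14
  between Upland and Thorn: 19 + 20 − 6 = 33
  between Thorn and North: 20 + 11 − 9 = 22
Cheapest insertion is between Alder and Upland, adding 14.
New total = 54 + 14 = 68.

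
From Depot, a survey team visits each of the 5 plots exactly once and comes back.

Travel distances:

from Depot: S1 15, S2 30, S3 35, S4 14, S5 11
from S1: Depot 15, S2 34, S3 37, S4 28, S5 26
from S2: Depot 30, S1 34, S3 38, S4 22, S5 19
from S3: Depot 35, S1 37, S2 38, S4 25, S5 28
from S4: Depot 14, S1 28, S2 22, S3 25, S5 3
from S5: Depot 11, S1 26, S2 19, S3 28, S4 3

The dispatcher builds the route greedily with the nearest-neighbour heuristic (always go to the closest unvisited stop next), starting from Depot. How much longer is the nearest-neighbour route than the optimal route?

From Depot: S5=11, S4=14, S1=15, S2=30, S3=35 → choose S5 (11).
From S5: S4=3, S2=19, S1=26, S3=28 → choose S4 (3).
From S4: S2=22, S3=25, S1=28 → choose S2 (22).
From S2: S1=34, S3=38 → choose S1 (34).
From S1: S3=37 → choose S3 (37).
NN route Depot → S5 → S4 → S2 → S1 → S3 → Depot costs 142.
Optimal: Depot → S1 → S2 → S3 → S4 → S5 → Depot costs 126 (by enumerating all 60 distinct tours).
Excess = 142 − 126 = 16.

Excess over optimum: 16.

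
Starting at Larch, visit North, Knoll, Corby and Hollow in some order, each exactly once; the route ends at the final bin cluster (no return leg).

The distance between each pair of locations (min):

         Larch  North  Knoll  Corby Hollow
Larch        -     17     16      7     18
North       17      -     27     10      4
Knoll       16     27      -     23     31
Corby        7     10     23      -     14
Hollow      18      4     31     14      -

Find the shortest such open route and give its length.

Minimum one-way distance = 52 min.

There are 4! = 24 possible orderings.
Larch→North→Knoll→Corby→Hollow: 17+27+23+14 = 81
Larch→North→Knoll→Hollow→Corby: 17+27+31+14 = 89
Larch→North→Corby→Knoll→Hollow: 17+10+23+31 = 81
Larch→North→Corby→Hollow→Knoll: 17+10+14+31 = 72
Larch→North→Hollow→Knoll→Corby: 17+4+31+23 = 75
Larch→North→Hollow→Corby→Knoll: 17+4+14+23 = 58
Larch→Knoll→North→Corby→Hollow: 16+27+10+14 = 67
Larch→Knoll→North→Hollow→Corby: 16+27+4+14 = 61
Larch→Knoll→Corby→North→Hollow: 16+23+10+4 = 53
Larch→Knoll→Corby→Hollow→North: 16+23+14+4 = 57
Larch→Knoll→Hollow→North→Corby: 16+31+4+10 = 61
Larch→Knoll→Hollow→Corby→North: 16+31+14+10 = 71
Larch→Corby→North→Knoll→Hollow: 7+10+27+31 = 75
Larch→Corby→North→Hollow→Knoll: 7+10+4+31 = 52
… (10 more)
The minimum is 52.
One shortest path: Larch → Corby → North → Hollow → Knoll.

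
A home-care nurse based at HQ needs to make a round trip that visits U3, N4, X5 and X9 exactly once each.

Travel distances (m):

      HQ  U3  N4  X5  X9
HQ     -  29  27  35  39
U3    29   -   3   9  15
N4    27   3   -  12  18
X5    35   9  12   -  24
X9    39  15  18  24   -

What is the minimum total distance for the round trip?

Minimum total distance: 102 m.

With 4 stops there are 4!/2 = 12 distinct round trips (a route and its reverse cost the same).
HQ-U3-N4-X5-X9-HQ: 29+3+12+24+39 = 107
HQ-U3-N4-X9-X5-HQ: 29+3+18+24+35 = 109
HQ-U3-X5-N4-X9-HQ: 29+9+12+18+39 = 107
HQ-U3-X5-X9-N4-HQ: 29+9+24+18+27 = 107
HQ-U3-X9-N4-X5-HQ: 29+15+18+12+35 = 109
HQ-U3-X9-X5-N4-HQ: 29+15+24+12+27 = 107
HQ-N4-U3-X5-X9-HQ: 27+3+9+24+39 = 102
HQ-N4-U3-X9-X5-HQ: 27+3+15+24+35 = 104
HQ-N4-X5-U3-X9-HQ: 27+12+9+15+39 = 102
HQ-N4-X9-U3-X5-HQ: 27+18+15+9+35 = 104
HQ-X5-U3-N4-X9-HQ: 35+9+3+18+39 = 104
HQ-X5-N4-U3-X9-HQ: 35+12+3+15+39 = 104
The minimum is 102.
One optimal route: HQ → N4 → U3 → X5 → X9 → HQ (or its reverse).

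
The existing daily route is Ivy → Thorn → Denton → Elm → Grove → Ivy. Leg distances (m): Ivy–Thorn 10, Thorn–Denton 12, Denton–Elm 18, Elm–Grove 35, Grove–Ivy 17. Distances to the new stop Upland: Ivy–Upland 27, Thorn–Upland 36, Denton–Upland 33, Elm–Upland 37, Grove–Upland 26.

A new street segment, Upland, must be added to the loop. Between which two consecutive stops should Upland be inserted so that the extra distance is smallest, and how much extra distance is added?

Insertion cost between consecutive stops i–j is d(i,Upland) + d(Upland,j) − d(i,j):
  between Ivy and Thorn: 27 + 36 − 10 = 53
  between Thorn and Denton: 36 + 33 − 12 = 57
  between Denton and Elm: 33 + 37 − 18 = 52
  between Elm and Grove: 37 + 26 − 35 = 28
  between Grove and Ivy: 26 + 27 − 17 = 36
Cheapest insertion is between Elm and Grove, adding 28.
New total = 92 + 28 = 120.

Minimum extra distance: 28 m, inserting Upland between Elm and Grove.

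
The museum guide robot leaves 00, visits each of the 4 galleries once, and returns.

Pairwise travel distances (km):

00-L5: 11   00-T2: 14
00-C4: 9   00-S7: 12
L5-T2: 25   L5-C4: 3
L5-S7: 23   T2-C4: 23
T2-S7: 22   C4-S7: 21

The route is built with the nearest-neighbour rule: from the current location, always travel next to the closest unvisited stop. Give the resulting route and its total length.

Nearest-neighbour total = 71 km; route 00 → C4 → L5 → S7 → T2 → 00.

From 00: distances to unvisited — C4=9, L5=11, S7=12, T2=14. Nearest is C4 (9).
From C4: distances to unvisited — L5=3, S7=21, T2=23. Nearest is L5 (3).
From L5: distances to unvisited — S7=23, T2=25. Nearest is S7 (23).
From S7: distances to unvisited — T2=22. Nearest is T2 (22).
Return T2→00: 14.
Total = 9 + 3 + 23 + 22 + 14 = 71.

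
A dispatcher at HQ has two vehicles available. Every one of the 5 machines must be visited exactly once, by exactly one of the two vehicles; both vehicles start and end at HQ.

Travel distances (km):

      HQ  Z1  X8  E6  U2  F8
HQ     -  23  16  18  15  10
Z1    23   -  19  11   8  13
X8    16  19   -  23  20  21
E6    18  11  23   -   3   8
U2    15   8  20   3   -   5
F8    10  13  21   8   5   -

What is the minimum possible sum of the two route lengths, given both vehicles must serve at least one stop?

84 km — the smallest possible combined total.

There are 2^4 − 1 = 15 ways to divide the 5 stops into two non-empty groups. For each, the best each vehicle can do is its own shortest tour through its group:
  {Z1} + {X8, E6, U2, F8}: 46 + 57 = 103
  {X8} + {Z1, E6, U2, F8}: 32 + 52 = 84
  {Z1, X8} + {E6, U2, F8}: 58 + 36 = 94
  {E6} + {Z1, X8, U2, F8}: 36 + 58 = 94
  {Z1, E6} + {X8, U2, F8}: 52 + 51 = 103
  {X8, E6} + {Z1, U2, F8}: 57 + 46 = 103
  … (15 splits in total)
Best: vehicle 1 HQ → X8 → HQ = 32; vehicle 2 HQ → Z1 → E6 → U2 → F8 → HQ = 52; combined 84.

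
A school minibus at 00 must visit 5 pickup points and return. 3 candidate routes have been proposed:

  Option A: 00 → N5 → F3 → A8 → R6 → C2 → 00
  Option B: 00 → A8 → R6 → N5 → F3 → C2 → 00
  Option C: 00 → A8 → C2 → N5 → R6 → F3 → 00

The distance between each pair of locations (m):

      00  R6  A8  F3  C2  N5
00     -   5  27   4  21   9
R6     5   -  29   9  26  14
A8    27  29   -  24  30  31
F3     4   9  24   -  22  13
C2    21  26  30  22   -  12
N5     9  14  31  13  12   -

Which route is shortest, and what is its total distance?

Option A: 9 + 13 + 24 + 29 + 26 + 21 = 122
Option B: 27 + 29 + 14 + 13 + 22 + 21 = 126
Option C: 27 + 30 + 12 + 14 + 9 + 4 = 96

Shortest is Option C, total 96 m.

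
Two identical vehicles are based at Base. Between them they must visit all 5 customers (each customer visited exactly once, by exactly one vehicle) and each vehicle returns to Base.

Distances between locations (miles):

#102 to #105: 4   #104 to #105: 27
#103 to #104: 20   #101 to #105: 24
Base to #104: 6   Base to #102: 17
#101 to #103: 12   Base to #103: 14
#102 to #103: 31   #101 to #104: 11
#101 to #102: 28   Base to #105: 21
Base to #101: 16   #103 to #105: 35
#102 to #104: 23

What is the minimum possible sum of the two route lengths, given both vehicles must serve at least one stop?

There are 2^4 − 1 = 15 ways to divide the 5 stops into two non-empty groups. For each, the best each vehicle can do is its own shortest tour through its group:
  {#101} + {#102, #103, #104, #105}: 32 + 82 = 114
  {#102} + {#101, #103, #104, #105}: 34 + 83 = 117
  {#101, #102} + {#103, #104, #105}: 61 + 82 = 143
  {#103} + {#101, #102, #104, #105}: 28 + 62 = 90
  {#101, #103} + {#102, #104, #105}: 42 + 54 = 96
  {#102, #103} + {#101, #104, #105}: 62 + 62 = 124
  … (15 splits in total)
  {#104} + {#101, #102, #103, #105}: 12 + 71 = 83  ← best
Best: vehicle 1 Base → #104 → Base = 12; vehicle 2 Base → #102 → #105 → #101 → #103 → Base = 71; combined 83.

Minimum combined distance: 83 miles.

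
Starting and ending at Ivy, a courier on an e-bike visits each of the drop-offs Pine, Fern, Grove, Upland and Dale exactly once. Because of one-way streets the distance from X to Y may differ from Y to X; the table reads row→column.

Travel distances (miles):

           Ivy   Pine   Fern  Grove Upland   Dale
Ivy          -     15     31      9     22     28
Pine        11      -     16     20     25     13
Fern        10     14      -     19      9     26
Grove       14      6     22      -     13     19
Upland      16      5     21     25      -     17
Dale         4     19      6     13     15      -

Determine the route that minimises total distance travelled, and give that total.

Minimum total distance: 56 miles.

Ivy - Pine - Fern - Grove - Upland - Dale - Ivy: 15+16+19+13+17+4 = 84
Ivy - Pine - Fern - Grove - Dale - Upland - Ivy: 15+16+19+19+15+16 = 100
Ivy - Pine - Fern - Upland - Grove - Dale - Ivy: 15+16+9+25+19+4 = 88
Ivy - Pine - Fern - Upland - Dale - Grove - Ivy: 15+16+9+17+13+14 = 84
Ivy - Pine - Fern - Dale - Grove - Upland - Ivy: 15+16+26+13+13+16 = 99
Ivy - Pine - Fern - Dale - Upland - Grove - Ivy: 15+16+26+15+25+14 = 111
Ivy - Pine - Grove - Fern - Upland - Dale - Ivy: 15+20+22+9+17+4 = 87
Ivy - Pine - Grove - Fern - Dale - Upland - Ivy: 15+20+22+26+15+16 = 114
Ivy - Pine - Grove - Upland - Fern - Dale - Ivy: 15+20+13+21+26+4 = 99
Ivy - Pine - Grove - Upland - Dale - Fern - Ivy: 15+20+13+17+6+10 = 81
Ivy - Pine - Grove - Dale - Fern - Upland - Ivy: 15+20+19+6+9+16 = 85
Ivy - Pine - Grove - Dale - Upland - Fern - Ivy: 15+20+19+15+21+10 = 100
Ivy - Pine - Upland - Fern - Grove - Dale - Ivy: 15+25+21+19+19+4 = 103
Ivy - Pine - Upland - Fern - Dale - Grove - Ivy: 15+25+21+26+13+14 = 114
… (106 more)
Ivy - Grove - Upland - Pine - Dale - Fern - Ivy: 9+13+5+13+6+10 = 56  ← best
The minimum is 56.
One optimal route: Ivy → Grove → Upland → Pine → Dale → Fern → Ivy.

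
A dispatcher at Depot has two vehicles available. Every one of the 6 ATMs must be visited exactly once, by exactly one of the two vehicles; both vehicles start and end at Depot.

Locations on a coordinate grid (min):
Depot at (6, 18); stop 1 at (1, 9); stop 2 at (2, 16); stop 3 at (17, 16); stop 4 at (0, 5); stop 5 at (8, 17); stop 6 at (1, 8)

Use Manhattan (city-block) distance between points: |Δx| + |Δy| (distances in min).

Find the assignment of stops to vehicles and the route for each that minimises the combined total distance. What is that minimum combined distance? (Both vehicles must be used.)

64 min — the smallest possible combined total.

Check every non-empty split of the stops between the two vehicles; for each half take its own optimal tour:
  {stop 1} + {stop 2, stop 3, stop 4, stop 5, stop 6}: 28 + 60 = 88
  {stop 2} + {stop 1, stop 3, stop 4, stop 5, stop 6}: 12 + 60 = 72
  {stop 1, stop 2} + {stop 3, stop 4, stop 5, stop 6}: 28 + 60 = 88
  {stop 3} + {stop 1, stop 2, stop 4, stop 5, stop 6}: 26 + 42 = 68
  {stop 1, stop 3} + {stop 2, stop 4, stop 5, stop 6}: 50 + 42 = 92
  {stop 2, stop 3} + {stop 1, stop 4, stop 5, stop 6}: 34 + 42 = 76
  … (31 splits in total)
  {stop 3, stop 5} + {stop 1, stop 2, stop 4, stop 6}: 26 + 38 = 64  ← best
Best: vehicle 1 Depot → stop 3 → stop 5 → Depot = 26; vehicle 2 Depot → stop 1 → stop 4 → stop 6 → stop 2 → Depot = 38; combined 64.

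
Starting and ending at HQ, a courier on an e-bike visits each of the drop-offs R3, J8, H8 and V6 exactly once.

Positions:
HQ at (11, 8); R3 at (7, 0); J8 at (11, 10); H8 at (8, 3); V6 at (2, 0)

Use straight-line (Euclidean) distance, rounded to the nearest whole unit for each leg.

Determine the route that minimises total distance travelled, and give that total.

There are 12 distinct closed tours to check (reversals are equivalent).
HQ-R3-J8-H8-V6-HQ: 9+11+8+7+12 = 47
HQ-R3-J8-V6-H8-HQ: 9+11+13+7+6 = 46
HQ-R3-H8-J8-V6-HQ: 9+3+8+13+12 = 45
HQ-R3-H8-V6-J8-HQ: 9+3+7+13+2 = 34
HQ-R3-V6-J8-H8-HQ: 9+5+13+8+6 = 41
HQ-R3-V6-H8-J8-HQ: 9+5+7+8+2 = 31
HQ-J8-R3-H8-V6-HQ: 2+11+3+7+12 = 35
HQ-J8-R3-V6-H8-HQ: 2+11+5+7+6 = 31
HQ-J8-H8-R3-V6-HQ: 2+8+3+5+12 = 30
HQ-J8-V6-R3-H8-HQ: 2+13+5+3+6 = 29
HQ-H8-R3-J8-V6-HQ: 6+3+11+13+12 = 45
HQ-H8-J8-R3-V6-HQ: 6+8+11+5+12 = 42
The minimum is 29.
One optimal route: HQ → J8 → V6 → R3 → H8 → HQ (or its reverse).

Shortest round trip = 29.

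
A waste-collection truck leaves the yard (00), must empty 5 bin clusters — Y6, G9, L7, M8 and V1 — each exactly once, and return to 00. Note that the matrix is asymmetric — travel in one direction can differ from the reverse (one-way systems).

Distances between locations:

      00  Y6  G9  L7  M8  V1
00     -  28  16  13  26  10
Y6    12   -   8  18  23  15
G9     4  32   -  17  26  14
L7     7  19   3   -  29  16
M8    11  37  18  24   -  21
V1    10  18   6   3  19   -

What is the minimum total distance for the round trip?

00 - Y6 - G9 - L7 - M8 - V1 - 00: 28+8+17+29+21+10 = 113
00 - Y6 - G9 - L7 - V1 - M8 - 00: 28+8+17+16+19+11 = 99
00 - Y6 - G9 - M8 - L7 - V1 - 00: 28+8+26+24+16+10 = 112
00 - Y6 - G9 - M8 - V1 - L7 - 00: 28+8+26+21+3+7 = 93
00 - Y6 - G9 - V1 - L7 - M8 - 00: 28+8+14+3+29+11 = 93
00 - Y6 - G9 - V1 - M8 - L7 - 00: 28+8+14+19+24+7 = 100
00 - Y6 - L7 - G9 - M8 - V1 - 00: 28+18+3+26+21+10 = 106
00 - Y6 - L7 - G9 - V1 - M8 - 00: 28+18+3+14+19+11 = 93
00 - Y6 - L7 - M8 - G9 - V1 - 00: 28+18+29+18+14+10 = 117
00 - Y6 - L7 - M8 - V1 - G9 - 00: 28+18+29+21+6+4 = 106
00 - Y6 - L7 - V1 - G9 - M8 - 00: 28+18+16+6+26+11 = 105
00 - Y6 - L7 - V1 - M8 - G9 - 00: 28+18+16+19+18+4 = 103
00 - Y6 - M8 - G9 - L7 - V1 - 00: 28+23+18+17+16+10 = 112
00 - Y6 - M8 - G9 - V1 - L7 - 00: 28+23+18+14+3+7 = 93
… (106 more)
00 - V1 - L7 - Y6 - G9 - M8 - 00: 10+3+19+8+26+11 = 77  ← best
The minimum is 77.
One optimal route: 00 → V1 → L7 → Y6 → G9 → M8 → 00.

Minimum total distance: 77.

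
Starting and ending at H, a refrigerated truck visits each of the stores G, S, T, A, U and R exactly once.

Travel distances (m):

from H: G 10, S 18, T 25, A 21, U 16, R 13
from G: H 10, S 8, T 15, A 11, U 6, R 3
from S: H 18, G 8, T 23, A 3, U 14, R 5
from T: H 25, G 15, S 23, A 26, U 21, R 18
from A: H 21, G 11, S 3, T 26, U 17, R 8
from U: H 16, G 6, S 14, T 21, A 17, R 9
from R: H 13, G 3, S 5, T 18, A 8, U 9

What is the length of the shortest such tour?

84 m — the shortest possible round trip.

There are 360 distinct closed tours to check (reversals are equivalent).
H - G - S - T - A - U - R - H: 10+8+23+26+17+9+13 = 106
H - G - S - T - A - R - U - H: 10+8+23+26+8+9+16 = 100
H - G - S - T - U - A - R - H: 10+8+23+21+17+8+13 = 100
H - G - S - T - U - R - A - H: 10+8+23+21+9+8+21 = 100
H - G - S - T - R - A - U - H: 10+8+23+18+8+17+16 = 100
H - G - S - T - R - U - A - H: 10+8+23+18+9+17+21 = 106
H - G - S - A - T - U - R - H: 10+8+3+26+21+9+13 = 90
H - G - S - A - T - R - U - H: 10+8+3+26+18+9+16 = 90
… (352 more)
H - G - S - A - R - T - U - H: 10+8+3+8+18+21+16 = 84  ← best
The minimum is 84.
One optimal route: H → G → S → A → R → T → U → H (or its reverse).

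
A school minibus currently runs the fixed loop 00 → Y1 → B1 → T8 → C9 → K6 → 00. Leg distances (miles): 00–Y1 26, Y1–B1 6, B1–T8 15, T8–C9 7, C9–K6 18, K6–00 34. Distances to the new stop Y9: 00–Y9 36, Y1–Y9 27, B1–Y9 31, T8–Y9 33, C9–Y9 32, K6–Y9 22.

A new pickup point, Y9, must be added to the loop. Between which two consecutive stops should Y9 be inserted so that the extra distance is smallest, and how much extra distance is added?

Insertion cost between consecutive stops i–j is d(i,Y9) + d(Y9,j) − d(i,j):
  between 00 and Y1: 36 + 27 − 26 = 37
  between Y1 and B1: 27 + 31 − 6 = 52
  between B1 and T8: 31 + 33 − 15 = 49
  between T8 and C9: 33 + 32 − 7 = 58
  between C9 and K6: 32 + 22 − 18 = 36
  between K6 and 00: 22 + 36 − 34 = 24
Cheapest insertion is between K6 and 00, adding 24.
New total = 106 + 24 = 130.

Minimum extra distance: 24 miles, inserting Y9 between K6 and 00.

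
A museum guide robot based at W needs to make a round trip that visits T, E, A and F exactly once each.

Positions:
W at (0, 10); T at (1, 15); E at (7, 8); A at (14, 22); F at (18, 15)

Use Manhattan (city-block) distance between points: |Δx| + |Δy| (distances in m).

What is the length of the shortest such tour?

With 4 stops there are 4!/2 = 12 distinct round trips (a route and its reverse cost the same).
W → T → E → A → F → W: 6+13+21+11+23 = 74
W → T → E → F → A → W: 6+13+18+11+26 = 74
W → T → A → E → F → W: 6+20+21+18+23 = 88
W → T → A → F → E → W: 6+20+11+18+9 = 64
W → T → F → E → A → W: 6+17+18+21+26 = 88
W → T → F → A → E → W: 6+17+11+21+9 = 64
W → E → T → A → F → W: 9+13+20+11+23 = 76
W → E → T → F → A → W: 9+13+17+11+26 = 76
W → E → A → T → F → W: 9+21+20+17+23 = 90
W → E → F → T → A → W: 9+18+17+20+26 = 90
W → A → T → E → F → W: 26+20+13+18+23 = 100
W → A → E → T → F → W: 26+21+13+17+23 = 100
The minimum is 64.
One optimal route: W → T → A → F → E → W (or its reverse).

Shortest round trip = 64 m.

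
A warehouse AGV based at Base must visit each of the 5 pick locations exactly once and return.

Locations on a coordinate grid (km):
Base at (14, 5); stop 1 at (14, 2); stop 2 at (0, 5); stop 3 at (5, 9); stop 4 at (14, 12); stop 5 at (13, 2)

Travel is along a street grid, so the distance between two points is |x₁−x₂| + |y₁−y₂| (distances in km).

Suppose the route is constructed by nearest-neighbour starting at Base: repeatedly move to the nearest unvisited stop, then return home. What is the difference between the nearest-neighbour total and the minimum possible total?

The nearest-neighbour route is 2 km longer than optimal.

From Base: stop 1=3, stop 5=4, stop 4=7, stop 3=13, stop 2=14 → choose stop 1 (3).
From stop 1: stop 5=1, stop 4=10, stop 3=16, stop 2=17 → choose stop 5 (1).
From stop 5: stop 4=11, stop 3=15, stop 2=16 → choose stop 4 (11).
From stop 4: stop 3=12, stop 2=21 → choose stop 3 (12).
From stop 3: stop 2=9 → choose stop 2 (9).
NN route Base → stop 1 → stop 5 → stop 4 → stop 3 → stop 2 → Base costs 50.
Optimal: Base → stop 1 → stop 5 → stop 2 → stop 3 → stop 4 → Base costs 48 (by enumerating all 60 distinct tours).
Excess = 50 − 48 = 2.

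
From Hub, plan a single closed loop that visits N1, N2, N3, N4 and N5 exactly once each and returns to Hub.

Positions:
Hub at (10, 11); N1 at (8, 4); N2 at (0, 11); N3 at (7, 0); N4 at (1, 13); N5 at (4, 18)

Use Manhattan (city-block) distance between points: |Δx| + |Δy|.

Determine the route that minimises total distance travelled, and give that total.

Shortest round trip = 56.

Hub - N1 - N2 - N3 - N4 - N5 - Hub: 9+15+18+19+8+13 = 82
Hub - N1 - N2 - N3 - N5 - N4 - Hub: 9+15+18+21+8+11 = 82
Hub - N1 - N2 - N4 - N3 - N5 - Hub: 9+15+3+19+21+13 = 80
Hub - N1 - N2 - N4 - N5 - N3 - Hub: 9+15+3+8+21+14 = 70
Hub - N1 - N2 - N5 - N3 - N4 - Hub: 9+15+11+21+19+11 = 86
Hub - N1 - N2 - N5 - N4 - N3 - Hub: 9+15+11+8+19+14 = 76
Hub - N1 - N3 - N2 - N4 - N5 - Hub: 9+5+18+3+8+13 = 56
Hub - N1 - N3 - N2 - N5 - N4 - Hub: 9+5+18+11+8+11 = 62
Hub - N1 - N3 - N4 - N2 - N5 - Hub: 9+5+19+3+11+13 = 60
Hub - N1 - N3 - N4 - N5 - N2 - Hub: 9+5+19+8+11+10 = 62
Hub - N1 - N3 - N5 - N2 - N4 - Hub: 9+5+21+11+3+11 = 60
Hub - N1 - N3 - N5 - N4 - N2 - Hub: 9+5+21+8+3+10 = 56
Hub - N1 - N4 - N2 - N3 - N5 - Hub: 9+16+3+18+21+13 = 80
Hub - N1 - N4 - N2 - N5 - N3 - Hub: 9+16+3+11+21+14 = 74
… (46 more)
The minimum is 56.
One optimal route: Hub → N1 → N3 → N2 → N4 → N5 → Hub (or its reverse).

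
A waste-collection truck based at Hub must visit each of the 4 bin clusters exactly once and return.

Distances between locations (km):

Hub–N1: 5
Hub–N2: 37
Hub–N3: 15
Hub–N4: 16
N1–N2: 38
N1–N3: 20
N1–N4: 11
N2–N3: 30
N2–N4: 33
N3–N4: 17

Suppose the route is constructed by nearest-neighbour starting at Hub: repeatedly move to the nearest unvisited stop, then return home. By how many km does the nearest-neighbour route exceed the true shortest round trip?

6 km longer than the optimal tour.

Hub: N1=5, N3=15, N4=16, N2=37 ⇒ N1
N1: N4=11, N3=20, N2=38 ⇒ N4
N4: N3=17, N2=33 ⇒ N3
N3: N2=30 ⇒ N2
NN route Hub → N1 → N4 → N3 → N2 → Hub costs 100.
Optimal: Hub → N1 → N4 → N2 → N3 → Hub costs 94 (by enumerating all 12 distinct tours).
Excess = 100 − 94 = 6.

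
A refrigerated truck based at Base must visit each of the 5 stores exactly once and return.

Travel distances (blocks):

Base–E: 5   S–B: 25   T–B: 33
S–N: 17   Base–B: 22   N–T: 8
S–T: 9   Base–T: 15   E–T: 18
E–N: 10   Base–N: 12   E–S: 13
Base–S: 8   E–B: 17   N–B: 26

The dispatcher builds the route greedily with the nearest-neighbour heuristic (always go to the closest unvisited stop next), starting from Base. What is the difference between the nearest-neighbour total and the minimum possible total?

Excess over optimum: 6 blocks.

Base: E=5, S=8, N=12, T=15, B=22 ⇒ E
E: N=10, S=13, B=17, T=18 ⇒ N
N: T=8, S=17, B=26 ⇒ T
T: S=9, B=33 ⇒ S
S: B=25 ⇒ B
NN route Base → E → N → T → S → B → Base costs 79.
Optimal: Base → E → B → N → T → S → Base costs 73 (by enumerating all 60 distinct tours).
Excess = 79 − 73 = 6.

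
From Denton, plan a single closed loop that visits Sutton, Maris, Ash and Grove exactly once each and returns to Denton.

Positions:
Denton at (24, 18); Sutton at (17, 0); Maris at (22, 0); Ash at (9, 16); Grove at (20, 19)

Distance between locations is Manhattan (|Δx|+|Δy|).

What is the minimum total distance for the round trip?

There are 12 distinct closed tours to check (reversals are equivalent).
Denton → Sutton → Maris → Ash → Grove → Denton: 25+5+29+14+5 = 78
Denton → Sutton → Maris → Grove → Ash → Denton: 25+5+21+14+17 = 82
Denton → Sutton → Ash → Maris → Grove → Denton: 25+24+29+21+5 = 104
Denton → Sutton → Ash → Grove → Maris → Denton: 25+24+14+21+20 = 104
Denton → Sutton → Grove → Maris → Ash → Denton: 25+22+21+29+17 = 114
Denton → Sutton → Grove → Ash → Maris → Denton: 25+22+14+29+20 = 110
Denton → Maris → Sutton → Ash → Grove → Denton: 20+5+24+14+5 = 68
Denton → Maris → Sutton → Grove → Ash → Denton: 20+5+22+14+17 = 78
Denton → Maris → Ash → Sutton → Grove → Denton: 20+29+24+22+5 = 100
Denton → Maris → Grove → Sutton → Ash → Denton: 20+21+22+24+17 = 104
Denton → Ash → Sutton → Maris → Grove → Denton: 17+24+5+21+5 = 72
Denton → Ash → Maris → Sutton → Grove → Denton: 17+29+5+22+5 = 78
The minimum is 68.
One optimal route: Denton → Maris → Sutton → Ash → Grove → Denton (or its reverse).

Shortest round trip = 68.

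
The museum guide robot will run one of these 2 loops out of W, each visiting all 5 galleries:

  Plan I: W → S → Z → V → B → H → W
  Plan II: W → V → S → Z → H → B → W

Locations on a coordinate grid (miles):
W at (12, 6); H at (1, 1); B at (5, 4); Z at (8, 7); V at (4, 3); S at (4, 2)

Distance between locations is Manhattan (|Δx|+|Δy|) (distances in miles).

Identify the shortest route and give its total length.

Plan I: 12 + 9 + 8 + 2 + 7 + 16 = 54
Plan II: 11 + 1 + 9 + 13 + 7 + 9 = 50

Shortest is Plan II, total 50 miles.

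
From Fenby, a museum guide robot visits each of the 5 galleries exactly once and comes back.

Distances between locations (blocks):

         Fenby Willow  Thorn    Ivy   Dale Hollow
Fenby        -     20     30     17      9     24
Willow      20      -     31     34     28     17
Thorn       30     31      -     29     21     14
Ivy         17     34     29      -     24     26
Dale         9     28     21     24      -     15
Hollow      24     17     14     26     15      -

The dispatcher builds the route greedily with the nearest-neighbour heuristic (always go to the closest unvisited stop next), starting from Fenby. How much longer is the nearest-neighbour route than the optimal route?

From Fenby: Dale=9, Ivy=17, Willow=20, Hollow=24, Thorn=30 → choose Dale (9).
From Dale: Hollow=15, Thorn=21, Ivy=24, Willow=28 → choose Hollow (15).
From Hollow: Thorn=14, Willow=17, Ivy=26 → choose Thorn (14).
From Thorn: Ivy=29, Willow=31 → choose Ivy (29).
From Ivy: Willow=34 → choose Willow (34).
NN route Fenby → Dale → Hollow → Thorn → Ivy → Willow → Fenby costs 121.
Optimal: Fenby → Ivy → Willow → Hollow → Thorn → Dale → Fenby costs 112 (by enumerating all 60 distinct tours).
Excess = 121 − 112 = 9.

9 blocks longer than the optimal tour.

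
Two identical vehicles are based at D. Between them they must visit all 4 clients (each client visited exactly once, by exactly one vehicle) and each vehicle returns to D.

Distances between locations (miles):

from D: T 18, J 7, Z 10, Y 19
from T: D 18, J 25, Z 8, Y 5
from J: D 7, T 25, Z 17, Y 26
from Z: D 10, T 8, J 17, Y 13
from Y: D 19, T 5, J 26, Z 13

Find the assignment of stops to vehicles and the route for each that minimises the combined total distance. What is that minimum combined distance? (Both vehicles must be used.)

Minimum combined distance: 56 miles.

Check every non-empty split of the stops between the two vehicles; for each half take its own optimal tour:
  {T} + {J, Z, Y}: 36 + 56 = 92
  {J} + {T, Z, Y}: 14 + 42 = 56
  {T, J} + {Z, Y}: 50 + 42 = 92
  {Z} + {T, J, Y}: 20 + 56 = 76
  {T, Z} + {J, Y}: 36 + 52 = 88
  {J, Z} + {T, Y}: 34 + 42 = 76
  … (7 splits in total)
Best: vehicle 1 D → J → D = 14; vehicle 2 D → Z → T → Y → D = 42; combined 56.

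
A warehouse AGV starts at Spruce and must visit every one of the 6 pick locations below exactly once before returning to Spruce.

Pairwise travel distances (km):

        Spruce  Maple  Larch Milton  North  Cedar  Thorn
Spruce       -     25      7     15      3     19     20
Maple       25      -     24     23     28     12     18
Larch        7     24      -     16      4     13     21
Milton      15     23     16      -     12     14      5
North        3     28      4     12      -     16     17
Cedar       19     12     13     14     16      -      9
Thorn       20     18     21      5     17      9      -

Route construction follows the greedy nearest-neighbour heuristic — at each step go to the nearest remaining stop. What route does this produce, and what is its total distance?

Nearest-neighbour total = 82 km; route Spruce → North → Larch → Cedar → Thorn → Milton → Maple → Spruce.

Spruce → [North:3 / Larch:7 / Milton:15 / Cedar:19 / Thorn:20 / Maple:25] → North (3)
North → [Larch:4 / Milton:12 / Cedar:16 / Thorn:17 / Maple:28] → Larch (4)
Larch → [Cedar:13 / Milton:16 / Thorn:21 / Maple:24] → Cedar (13)
Cedar → [Thorn:9 / Maple:12 / Milton:14] → Thorn (9)
Thorn → [Milton:5 / Maple:18] → Milton (5)
Milton → [Maple:23] → Maple (23)
Return Maple→Spruce: 25.
Total = 3 + 4 + 13 + 9 + 5 + 23 + 25 = 82.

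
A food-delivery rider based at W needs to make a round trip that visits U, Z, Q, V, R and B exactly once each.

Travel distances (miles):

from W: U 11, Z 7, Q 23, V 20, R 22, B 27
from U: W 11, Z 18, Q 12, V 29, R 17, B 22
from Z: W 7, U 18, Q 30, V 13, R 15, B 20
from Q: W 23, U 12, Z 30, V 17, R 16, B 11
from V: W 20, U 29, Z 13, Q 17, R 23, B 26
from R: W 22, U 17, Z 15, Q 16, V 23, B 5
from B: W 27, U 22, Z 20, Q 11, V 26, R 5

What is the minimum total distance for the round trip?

There are 360 distinct closed tours to check (reversals are equivalent).
W - U - Z - Q - V - R - B - W: 11+18+30+17+23+5+27 = 131
W - U - Z - Q - V - B - R - W: 11+18+30+17+26+5+22 = 129
W - U - Z - Q - R - V - B - W: 11+18+30+16+23+26+27 = 151
W - U - Z - Q - R - B - V - W: 11+18+30+16+5+26+20 = 126
W - U - Z - Q - B - V - R - W: 11+18+30+11+26+23+22 = 141
W - U - Z - Q - B - R - V - W: 11+18+30+11+5+23+20 = 118
W - U - Z - V - Q - R - B - W: 11+18+13+17+16+5+27 = 107
W - U - Z - V - Q - B - R - W: 11+18+13+17+11+5+22 = 97
… (352 more)
W - U - R - B - Q - V - Z - W: 11+17+5+11+17+13+7 = 81  ← best
The minimum is 81.
One optimal route: W → U → R → B → Q → V → Z → W (or its reverse).

Shortest round trip = 81 miles.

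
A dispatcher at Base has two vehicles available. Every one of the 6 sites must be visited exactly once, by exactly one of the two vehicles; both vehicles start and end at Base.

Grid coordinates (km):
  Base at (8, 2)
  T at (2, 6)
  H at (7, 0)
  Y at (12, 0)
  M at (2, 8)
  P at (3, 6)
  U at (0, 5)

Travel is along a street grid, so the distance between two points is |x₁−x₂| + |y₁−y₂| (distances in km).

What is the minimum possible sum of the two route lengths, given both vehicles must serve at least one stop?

Minimum combined distance: 42 km.

There are 2^5 − 1 = 31 ways to divide the 6 stops into two non-empty groups. For each, the best each vehicle can do is its own shortest tour through its group:
  {T} + {H, Y, M, P, U}: 20 + 40 = 60
  {H} + {T, Y, M, P, U}: 6 + 40 = 46
  {T, H} + {Y, M, P, U}: 24 + 40 = 64
  {Y} + {T, H, M, P, U}: 12 + 32 = 44
  {T, Y} + {H, M, P, U}: 32 + 32 = 64
  {H, Y} + {T, M, P, U}: 14 + 28 = 42
  … (31 splits in total)
Best: vehicle 1 Base → H → Y → Base = 14; vehicle 2 Base → P → T → M → U → Base = 28; combined 42.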